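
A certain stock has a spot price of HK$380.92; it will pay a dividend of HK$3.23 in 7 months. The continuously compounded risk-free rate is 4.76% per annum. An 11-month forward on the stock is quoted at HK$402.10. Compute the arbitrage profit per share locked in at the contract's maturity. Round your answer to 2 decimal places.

HK$7.47 per share

PV(dividends) I = 3.23·e^(−0.0476·7/12) = 3.1415
Fair forward F* = (S − I)·e^(rT) = (380.92 − 3.1415)·e^0.043633 = 377.7785 × 1.044599 = 394.6270
Market HK$402.10 > fair 394.6270: forward overpriced → cash-and-carry (borrow at r, buy the stock and collect the dividends, short the forward).
Profit at T = |F_mkt − F*| = |402.10 − 394.6270| = HK$7.47 per share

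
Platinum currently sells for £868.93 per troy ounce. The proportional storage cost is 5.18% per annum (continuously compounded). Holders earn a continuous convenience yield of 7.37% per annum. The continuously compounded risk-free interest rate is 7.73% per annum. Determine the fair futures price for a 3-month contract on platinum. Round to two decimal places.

Net carry = r + u − y = 0.0773 + 0.0518 − 0.0737 = 0.0554
F = S·e^((r+u−y)T) = 868.93 · e^(0.0554 × 3/12) = 868.93 · e^0.013850
= 868.93 × 1.013946 = £881.05 per troy ounce

£881.05 per troy ounce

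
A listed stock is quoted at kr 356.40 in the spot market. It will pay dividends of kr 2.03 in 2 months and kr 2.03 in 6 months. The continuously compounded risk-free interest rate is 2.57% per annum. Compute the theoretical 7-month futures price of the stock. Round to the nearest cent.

PV(dividends) I = 2.03·e^(−0.0257·2/12) + 2.03·e^(−0.0257·6/12)
I = 2.0213 + 2.0041 = 4.0254
F = (S − I)·e^(rT) = (356.40 − 4.0254) · e^(0.0257·7/12)
= 352.3746 · e^0.014992 = 352.3746 × 1.015105 = kr 357.70

kr 357.70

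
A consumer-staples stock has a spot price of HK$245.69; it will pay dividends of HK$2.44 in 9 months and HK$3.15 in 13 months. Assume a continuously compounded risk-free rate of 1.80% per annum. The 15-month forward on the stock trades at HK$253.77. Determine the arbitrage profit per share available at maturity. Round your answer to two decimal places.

HK$8.11 per share

PV(dividends) I = 2.44·e^(−0.0180·9/12) + 3.15·e^(−0.0180·13/12) = 5.4965
Fair forward F* = (S − I)·e^(rT) = (245.69 − 5.4965)·e^0.022500 = 240.1935 × 1.022755 = 245.6591
Market HK$253.77 > fair 245.6591: forward overpriced → cash-and-carry (borrow at r, buy the stock and collect the dividends, short the forward).
Profit at T = |F_mkt − F*| = |253.77 − 245.6591| = HK$8.11 per share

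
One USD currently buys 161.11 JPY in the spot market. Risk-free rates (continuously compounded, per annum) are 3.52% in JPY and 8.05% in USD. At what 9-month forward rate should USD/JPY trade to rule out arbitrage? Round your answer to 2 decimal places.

155.73

F = S·e^((r_JPY − r_USD)T) = 161.11 · e^((0.0352 − 0.0805) × 9/12)
= 161.11 · e^-0.033975 = 161.11 × 0.966596
F = 155.73 JPY per USD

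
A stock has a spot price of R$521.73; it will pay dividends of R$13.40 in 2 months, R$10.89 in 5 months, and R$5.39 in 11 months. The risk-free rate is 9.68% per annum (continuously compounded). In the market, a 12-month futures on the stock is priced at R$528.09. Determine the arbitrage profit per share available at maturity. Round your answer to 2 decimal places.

R$15.19 per share

PV(dividends) I = 13.40·e^(−0.0968·2/12) + 10.89·e^(−0.0968·5/12) + 5.39·e^(−0.0968·11/12) = 28.5774
Fair futures F* = (S − I)·e^(rT) = (521.73 − 28.5774)·e^0.096800 = 493.1526 × 1.101640 = 543.2766
Market R$528.09 < fair 543.2766: forward underpriced → reverse cash-and-carry (short the stock, invest proceeds at r, pay the dividends, go long the forward).
Profit at T = |F_mkt − F*| = |528.09 − 543.2766| = R$15.19 per share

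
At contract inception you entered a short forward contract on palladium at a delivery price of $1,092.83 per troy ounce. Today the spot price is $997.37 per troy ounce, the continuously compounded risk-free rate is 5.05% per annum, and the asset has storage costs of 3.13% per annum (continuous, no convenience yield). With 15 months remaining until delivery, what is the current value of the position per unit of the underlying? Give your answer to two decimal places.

Current fair forward for the remaining 15 months: F = S·e^((r + u)·T), (r + u) = 0.0505 + 0.0313 = 0.0818
F = 997.37 · e^(0.0818 × 15/12) = 997.37 × 1.107660 = 1104.7469
Value of long forward = (F − K)·e^(−rT) = (1104.7469 − 1092.83) · e^(−0.0505·15/12)
= 11.9169 × 0.938826 = 11.19
Short position value = −(long value) = -$11.19

-$11.19 per troy ounce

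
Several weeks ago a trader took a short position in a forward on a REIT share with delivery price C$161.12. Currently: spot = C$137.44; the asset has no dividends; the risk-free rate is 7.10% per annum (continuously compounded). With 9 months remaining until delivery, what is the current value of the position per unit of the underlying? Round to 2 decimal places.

Current fair forward for the remaining 9 months: F = S·e^(r·T), r = 0.0710
F = 137.44 · e^(0.0710 × 9/12) = 137.44 × 1.054693 = 144.9570
Value of long forward = (F − K)·e^(−rT) = (144.9570 − 161.12) · e^(−0.0710·9/12)
= -16.1630 × 0.948143 = -15.32
Short position value = −(long value) = C$15.32

C$15.32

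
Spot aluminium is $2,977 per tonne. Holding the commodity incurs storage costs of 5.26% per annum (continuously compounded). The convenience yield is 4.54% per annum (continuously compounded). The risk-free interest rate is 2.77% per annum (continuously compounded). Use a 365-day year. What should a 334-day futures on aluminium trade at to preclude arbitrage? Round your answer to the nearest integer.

Net carry = r + u − y = 0.0277 + 0.0526 − 0.0454 = 0.0349
F = S·e^((r+u−y)T) = 2977 · e^(0.0349 × 334/365) = 2977 · e^0.031936
= 2977 × 1.032451 = $3,074 per tonne

$3,074 per tonne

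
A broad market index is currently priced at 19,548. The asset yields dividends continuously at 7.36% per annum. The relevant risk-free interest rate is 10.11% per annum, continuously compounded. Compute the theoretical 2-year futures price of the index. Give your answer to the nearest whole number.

20,653

F = S·e^((r − q)T) = 19548 · e^((0.1011 − 0.0736) × 2)
= 19548 · e^0.055000 = 19548 × 1.056541
F = 20,653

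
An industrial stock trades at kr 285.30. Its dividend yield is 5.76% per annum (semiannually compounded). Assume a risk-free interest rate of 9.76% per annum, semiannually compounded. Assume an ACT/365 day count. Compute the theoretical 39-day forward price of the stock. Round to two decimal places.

F = S · (1+r/2)^(2T) / (1+q/2)^(2T)
= 285.30 × 1.010234 / 1.006086 = 285.30 × 1.004123
F = kr 286.48

kr 286.48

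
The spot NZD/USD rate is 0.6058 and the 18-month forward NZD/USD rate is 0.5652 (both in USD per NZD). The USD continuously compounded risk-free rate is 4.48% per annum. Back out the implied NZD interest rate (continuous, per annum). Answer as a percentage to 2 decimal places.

F = S·e^((r_USD − r_NZD)T) ⇒ r_NZD = r_USD − ln(F/S)/T
ln(0.5652/0.6058) = -0.069370; /(18/12) = -0.046247
r_NZD = 0.0448 + 0.046247 = 0.091047
r_NZD = 9.10%

9.10%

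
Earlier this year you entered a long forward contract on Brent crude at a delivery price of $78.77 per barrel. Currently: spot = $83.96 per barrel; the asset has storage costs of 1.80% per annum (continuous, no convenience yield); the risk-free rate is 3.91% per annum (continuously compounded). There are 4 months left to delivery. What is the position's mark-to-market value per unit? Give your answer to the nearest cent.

Current fair forward for the remaining 4 months: F = S·e^((r + u)·T), (r + u) = 0.0391 + 0.0180 = 0.0571
F = 83.96 · e^(0.0571 × 4/12) = 83.96 × 1.019216 = 85.5734
Value of long forward = (F − K)·e^(−rT) = (85.5734 − 78.77) · e^(−0.0391·4/12)
= 6.8034 × 0.987051 = 6.72

$6.72 per barrel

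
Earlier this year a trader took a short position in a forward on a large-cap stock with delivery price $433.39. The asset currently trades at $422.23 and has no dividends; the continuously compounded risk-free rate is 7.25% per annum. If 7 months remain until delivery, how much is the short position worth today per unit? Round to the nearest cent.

-$6.79

Current fair forward for the remaining 7 months: F = S·e^(r·T), r = 0.0725
F = 422.23 · e^(0.0725 × 7/12) = 422.23 × 1.043199 = 440.4699
Value of long forward = (F − K)·e^(−rT) = (440.4699 − 433.39) · e^(−0.0725·7/12)
= 7.0799 × 0.958590 = 6.79
Short position value = −(long value) = -$6.79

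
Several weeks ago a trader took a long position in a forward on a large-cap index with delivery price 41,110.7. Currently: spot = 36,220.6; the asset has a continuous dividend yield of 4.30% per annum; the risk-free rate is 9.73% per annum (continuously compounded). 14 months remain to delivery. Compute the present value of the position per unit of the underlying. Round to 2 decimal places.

-2250.72

Current fair forward for the remaining 14 months: F = S·e^((r − q)·T), (r − q) = 0.0973 − 0.0430 = 0.0543
F = 36220.6 · e^(0.0543 × 14/12) = 36220.6 × 1.06539966 = 38589.4149
Value of long forward = (F − K)·e^(−rT) = (38589.4149 − 41110.7) · e^(−0.0973·14/12)
= -2521.2851 × 0.89268932 = -2250.72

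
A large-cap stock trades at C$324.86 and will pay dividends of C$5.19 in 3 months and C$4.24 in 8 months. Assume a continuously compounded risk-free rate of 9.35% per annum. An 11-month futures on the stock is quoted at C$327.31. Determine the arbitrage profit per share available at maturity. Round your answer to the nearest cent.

PV(dividends) I = 5.19·e^(−0.0935·3/12) + 4.24·e^(−0.0935·8/12) = 9.0539
Fair futures F* = (S − I)·e^(rT) = (324.86 − 9.0539)·e^0.085708 = 315.8061 × 1.089488 = 344.0670
Market C$327.31 < fair 344.0670: forward underpriced → reverse cash-and-carry (short the stock, invest proceeds at r, pay the dividends, go long the forward).
Profit at T = |F_mkt − F*| = |327.31 − 344.0670| = C$16.76 per share

C$16.76 per share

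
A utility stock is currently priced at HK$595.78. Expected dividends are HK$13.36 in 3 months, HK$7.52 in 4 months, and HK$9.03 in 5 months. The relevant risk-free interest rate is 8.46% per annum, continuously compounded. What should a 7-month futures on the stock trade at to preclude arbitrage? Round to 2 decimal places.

PV(dividends) I = 13.36·e^(−0.0846·3/12) + 7.52·e^(−0.0846·4/12) + 9.03·e^(−0.0846·5/12)
I = 13.0804 + 7.3109 + 8.7172 = 29.1085
F = (S − I)·e^(rT) = (595.78 − 29.1085) · e^(0.0846·7/12)
= 566.6715 · e^0.049350 = 566.6715 × 1.050588 = HK$595.34

HK$595.34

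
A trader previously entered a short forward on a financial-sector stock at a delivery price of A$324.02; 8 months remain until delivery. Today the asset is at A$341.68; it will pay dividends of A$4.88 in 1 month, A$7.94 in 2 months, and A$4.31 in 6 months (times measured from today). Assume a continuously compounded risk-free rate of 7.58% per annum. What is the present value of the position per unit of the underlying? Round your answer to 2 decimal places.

-A$16.79

PV(remaining dividends) I = 4.88·e^(−0.0758·1/12) + 7.94·e^(−0.0758·2/12) + 4.31·e^(−0.0758·6/12) = 16.8393
Current forward F = (S − I)·e^(rT) = (341.68 − 16.8393)·e^(0.0758·8/12) = 324.8407 × 1.051832 = 341.6778
Value (long) = (F − K)·e^(−rT) = (341.6778 − 324.02) × 0.950722 = 16.7877
Short position value = −(long value) = -A$16.79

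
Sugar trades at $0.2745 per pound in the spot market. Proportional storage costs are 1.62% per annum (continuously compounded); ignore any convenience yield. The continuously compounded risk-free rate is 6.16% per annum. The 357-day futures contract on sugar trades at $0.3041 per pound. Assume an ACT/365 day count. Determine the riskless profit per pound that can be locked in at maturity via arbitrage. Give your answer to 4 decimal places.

Fair futures: F* = S·e^(carry·T), with carry = (r + u) = 0.0616 + 0.0162 = 0.0778
F* = 0.2745 · e^(0.0778 × 357/365) = 0.2745 · e^0.076095 = 0.2745 × 1.079065 = $0.2962
Market $0.3041 > fair $0.2962: forward overpriced → cash-and-carry (buy spot, short the forward).
At maturity, profit = |F_mkt − F*| = |0.3041 − 0.2962| = $0.0079 per pound

$0.0079 per pound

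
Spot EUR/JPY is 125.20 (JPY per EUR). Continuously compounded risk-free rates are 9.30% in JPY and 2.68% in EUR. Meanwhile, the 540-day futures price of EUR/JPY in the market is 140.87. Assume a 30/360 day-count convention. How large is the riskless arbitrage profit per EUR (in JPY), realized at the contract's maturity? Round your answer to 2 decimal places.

2.60 per EUR (in JPY)

Fair futures: F* = S·e^(carry·T), with carry = (r_JPY − r_EUR) = 0.0930 − 0.0268 = 0.0662
F* = 125.20 · e^(0.0662 × 540/360) = 125.20 · e^0.099300 = 125.20 × 1.104398 = 138.2706
Market 140.87 > fair 138.2706: forward overpriced → cash-and-carry (buy spot, short the forward).
At maturity, profit = |F_mkt − F*| = |140.87 − 138.2706| = 2.60 per EUR (in JPY)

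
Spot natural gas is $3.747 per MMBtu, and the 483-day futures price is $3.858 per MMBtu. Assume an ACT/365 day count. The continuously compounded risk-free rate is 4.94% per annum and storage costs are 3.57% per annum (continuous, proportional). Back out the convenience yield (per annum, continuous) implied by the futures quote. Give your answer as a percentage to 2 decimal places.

6.30%

F = S·e^((r+u−y)T) ⇒ (r+u−y) = ln(F/S)/T
ln(3.858/3.747) = 0.029193; /T ⇒ 0.022061
y = r + u − ln(F/S)/T = 0.0494 + 0.0357 − 0.022061 = 0.063039
y = 6.30%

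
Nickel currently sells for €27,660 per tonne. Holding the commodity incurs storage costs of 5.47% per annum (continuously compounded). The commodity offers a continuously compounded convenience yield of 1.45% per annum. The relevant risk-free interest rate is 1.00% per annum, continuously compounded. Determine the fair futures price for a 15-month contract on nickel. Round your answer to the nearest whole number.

€29,451 per tonne

Net carry = r + u − y = 0.0100 + 0.0547 − 0.0145 = 0.0502
F = S·e^((r+u−y)T) = 27660 · e^(0.0502 × 15/12) = 27660 · e^0.062750
= 27660 × 1.064761 = €29,451 per tonne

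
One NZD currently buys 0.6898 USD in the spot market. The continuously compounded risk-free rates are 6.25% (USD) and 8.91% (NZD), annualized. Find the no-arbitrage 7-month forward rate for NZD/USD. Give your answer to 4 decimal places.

F = S·e^((r_USD − r_NZD)T) = 0.6898 · e^((0.0625 − 0.0891) × 7/12)
= 0.6898 · e^-0.015517 = 0.6898 × 0.984603
F = 0.6792 USD per NZD

0.6792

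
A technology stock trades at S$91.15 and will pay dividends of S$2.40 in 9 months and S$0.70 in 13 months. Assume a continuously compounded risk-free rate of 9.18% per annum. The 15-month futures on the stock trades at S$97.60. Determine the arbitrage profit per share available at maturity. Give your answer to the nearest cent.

S$1.41 per share

PV(dividends) I = 2.40·e^(−0.0918·9/12) + 0.70·e^(−0.0918·13/12) = 2.8741
Fair futures F* = (S − I)·e^(rT) = (91.15 − 2.8741)·e^0.114750 = 88.2759 × 1.121593 = 99.0096
Market S$97.60 < fair 99.0096: forward underpriced → reverse cash-and-carry (short the stock, invest proceeds at r, pay the dividends, go long the forward).
Profit at T = |F_mkt − F*| = |97.60 − 99.0096| = S$1.41 per share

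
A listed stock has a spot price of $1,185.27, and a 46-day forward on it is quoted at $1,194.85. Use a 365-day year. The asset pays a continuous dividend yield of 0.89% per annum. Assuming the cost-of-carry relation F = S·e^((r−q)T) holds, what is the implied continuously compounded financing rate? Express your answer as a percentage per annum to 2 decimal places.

7.28%

From F = S·e^((r−q)T): (r − q) = ln(F/S)/T
ln(1194.85/1185.27) = ln(1.008083) = 0.008051
(r − q) = 0.008051 / (46/365) = 0.063883
r = ln(F/S)/T + q = 0.063883 + 0.0089 = 0.072783
r = 7.28%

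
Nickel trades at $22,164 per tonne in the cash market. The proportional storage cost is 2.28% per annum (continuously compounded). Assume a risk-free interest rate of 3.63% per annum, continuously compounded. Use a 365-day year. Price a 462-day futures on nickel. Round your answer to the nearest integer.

Net carry = r + u − y = 0.0363 + 0.0228 − 0.0000 = 0.0591
F = S·e^((r+u−y)T) = 22164 · e^(0.0591 × 462/365) = 22164 · e^0.074806
= 22164 × 1.077675 = $23,886 per tonne

$23,886 per tonne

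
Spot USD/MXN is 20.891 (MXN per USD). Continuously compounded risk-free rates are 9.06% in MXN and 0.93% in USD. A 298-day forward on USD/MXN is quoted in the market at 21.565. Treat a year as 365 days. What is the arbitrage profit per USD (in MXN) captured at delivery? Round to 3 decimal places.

0.760 per USD (in MXN)

Fair forward: F* = S·e^(carry·T), with carry = (r_MXN − r_USD) = 0.0906 − 0.0093 = 0.0813
F* = 20.891 · e^(0.0813 × 298/365) = 20.891 · e^0.066376 = 20.891 × 1.068628 = 22.3247
Market 21.565 < fair 22.3247: forward underpriced → reverse cash-and-carry (short spot, go long the forward).
At maturity, profit = |F_mkt − F*| = |21.565 − 22.3247| = 0.760 per USD (in MXN)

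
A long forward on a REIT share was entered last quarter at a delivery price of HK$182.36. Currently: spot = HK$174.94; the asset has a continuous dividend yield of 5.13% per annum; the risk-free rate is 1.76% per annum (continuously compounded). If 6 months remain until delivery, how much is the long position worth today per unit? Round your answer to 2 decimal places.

-HK$10.25

Current fair forward for the remaining 6 months: F = S·e^((r − q)·T), (r − q) = 0.0176 − 0.0513 = -0.0337
F = 174.94 · e^(-0.0337 × 6/12) = 174.94 × 0.983291 = 172.0169
Value of long forward = (F − K)·e^(−rT) = (172.0169 − 182.36) · e^(−0.0176·6/12)
= -10.3431 × 0.991239 = -10.25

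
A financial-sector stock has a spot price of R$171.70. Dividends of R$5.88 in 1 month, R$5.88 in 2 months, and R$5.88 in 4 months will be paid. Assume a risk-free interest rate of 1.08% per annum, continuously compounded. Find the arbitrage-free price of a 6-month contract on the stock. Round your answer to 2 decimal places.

R$154.93

PV(dividends) I = 5.88·e^(−0.0108·1/12) + 5.88·e^(−0.0108·2/12) + 5.88·e^(−0.0108·4/12)
I = 5.8747 + 5.8694 + 5.8589 = 17.6030
F = (S − I)·e^(rT) = (171.70 − 17.6030) · e^(0.0108·6/12)
= 154.0970 · e^0.005400 = 154.0970 × 1.005415 = R$154.93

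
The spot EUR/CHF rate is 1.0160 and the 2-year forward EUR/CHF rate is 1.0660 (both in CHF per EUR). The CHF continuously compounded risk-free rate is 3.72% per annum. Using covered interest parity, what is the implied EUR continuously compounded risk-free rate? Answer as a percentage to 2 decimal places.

F = S·e^((r_CHF − r_EUR)T) ⇒ r_EUR = r_CHF − ln(F/S)/T
ln(1.0660/1.0160) = 0.048040; /(2) = 0.024020
r_EUR = 0.0372 − 0.024020 = 0.013180
r_EUR = 1.32%

1.32%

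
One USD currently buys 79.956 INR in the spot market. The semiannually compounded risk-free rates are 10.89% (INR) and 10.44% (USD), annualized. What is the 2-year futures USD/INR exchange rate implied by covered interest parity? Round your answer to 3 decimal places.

By covered interest parity, F = S · (1+r_INR/2)^(2T) / (1+r_USD/2)^(2T)
= 79.956 × 1.236243 / 1.225725 = 79.956 × 1.008581
F = 80.642 INR per USD

80.642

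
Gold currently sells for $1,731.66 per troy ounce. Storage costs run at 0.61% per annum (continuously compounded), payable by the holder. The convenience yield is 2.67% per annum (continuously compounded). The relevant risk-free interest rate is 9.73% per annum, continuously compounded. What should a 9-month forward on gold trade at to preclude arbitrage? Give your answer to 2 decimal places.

Net carry = r + u − y = 0.0973 + 0.0061 − 0.0267 = 0.0767
F = S·e^((r+u−y)T) = 1731.66 · e^(0.0767 × 9/12) = 1731.66 · e^0.05752500
= 1731.66 × 1.05921175 = $1,834.19 per troy ounce

$1,834.19 per troy ounce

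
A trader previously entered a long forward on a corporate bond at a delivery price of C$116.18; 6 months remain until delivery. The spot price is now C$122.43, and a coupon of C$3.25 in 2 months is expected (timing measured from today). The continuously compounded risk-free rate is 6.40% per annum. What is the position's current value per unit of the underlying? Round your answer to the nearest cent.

C$6.69

PV(remaining coupons) I = 3.25·e^(−0.0640·2/12) = 3.2155
Current forward F = (S − I)·e^(rT) = (122.43 − 3.2155)·e^(0.0640·6/12) = 119.2145 × 1.032518 = 123.0911
Value (long) = (F − K)·e^(−rT) = (123.0911 − 116.18) × 0.968507 = 6.6934
Value = C$6.69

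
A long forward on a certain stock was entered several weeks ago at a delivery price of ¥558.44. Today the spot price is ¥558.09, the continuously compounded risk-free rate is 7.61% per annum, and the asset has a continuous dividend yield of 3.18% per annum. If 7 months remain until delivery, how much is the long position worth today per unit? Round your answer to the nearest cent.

¥13.64

Current fair forward for the remaining 7 months: F = S·e^((r − q)·T), (r − q) = 0.0761 − 0.0318 = 0.0443
F = 558.09 · e^(0.0443 × 7/12) = 558.09 × 1.026178 = 572.6997
Value of long forward = (F − K)·e^(−rT) = (572.6997 − 558.44) · e^(−0.0761·7/12)
= 14.2597 × 0.956579 = 13.64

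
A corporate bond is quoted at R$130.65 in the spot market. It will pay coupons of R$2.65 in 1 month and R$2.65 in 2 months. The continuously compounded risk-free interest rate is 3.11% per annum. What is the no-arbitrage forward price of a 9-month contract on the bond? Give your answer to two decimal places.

R$128.33

PV(coupons) I = 2.65·e^(−0.0311·1/12) + 2.65·e^(−0.0311·2/12)
I = 2.6431 + 2.6363 = 5.2794
F = (S − I)·e^(rT) = (130.65 − 5.2794) · e^(0.0311·9/12)
= 125.3706 · e^0.023325 = 125.3706 × 1.023599 = R$128.33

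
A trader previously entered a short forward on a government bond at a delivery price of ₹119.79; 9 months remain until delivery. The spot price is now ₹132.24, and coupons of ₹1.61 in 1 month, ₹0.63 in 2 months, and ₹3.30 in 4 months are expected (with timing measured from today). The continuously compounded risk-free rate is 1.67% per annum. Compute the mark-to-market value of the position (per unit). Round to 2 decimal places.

PV(remaining coupons) I = 1.61·e^(−0.0167·1/12) + 0.63·e^(−0.0167·2/12) + 3.30·e^(−0.0167·4/12) = 5.5177
Current forward F = (S − I)·e^(rT) = (132.24 − 5.5177)·e^(0.0167·9/12) = 126.7223 × 1.012604 = 128.3195
Value (long) = (F − K)·e^(−rT) = (128.3195 − 119.79) × 0.987553 = 8.4233
Short position value = −(long value) = -₹8.42

-₹8.42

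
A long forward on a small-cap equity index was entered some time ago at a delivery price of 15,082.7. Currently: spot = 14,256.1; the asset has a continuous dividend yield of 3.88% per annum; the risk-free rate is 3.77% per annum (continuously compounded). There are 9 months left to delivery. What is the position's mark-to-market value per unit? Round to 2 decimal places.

Current fair forward for the remaining 9 months: F = S·e^((r − q)·T), (r − q) = 0.0377 − 0.0388 = -0.0011
F = 14256.1 · e^(-0.0011 × 9/12) = 14256.1 × 0.99917534 = 14244.3436
Value of long forward = (F − K)·e^(−rT) = (14244.3436 − 15082.7) · e^(−0.0377·9/12)
= -838.3564 × 0.97212100 = -814.98

-814.98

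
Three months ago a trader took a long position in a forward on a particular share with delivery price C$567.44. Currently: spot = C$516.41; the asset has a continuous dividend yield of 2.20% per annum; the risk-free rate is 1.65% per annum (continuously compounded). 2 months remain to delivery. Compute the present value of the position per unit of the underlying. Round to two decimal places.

-C$51.36

Current fair forward for the remaining 2 months: F = S·e^((r − q)·T), (r − q) = 0.0165 − 0.0220 = -0.0055
F = 516.41 · e^(-0.0055 × 2/12) = 516.41 × 0.999084 = 515.9370
Value of long forward = (F − K)·e^(−rT) = (515.9370 − 567.44) · e^(−0.0165·2/12)
= -51.5030 × 0.997254 = -51.36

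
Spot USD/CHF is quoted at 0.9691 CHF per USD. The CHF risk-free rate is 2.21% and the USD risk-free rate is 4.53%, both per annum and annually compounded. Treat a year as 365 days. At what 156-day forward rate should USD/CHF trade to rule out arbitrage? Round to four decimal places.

0.9598

By covered interest parity, F = S · (1+r_CHF)^T / (1+r_USD)^T
= 0.9691 × 1.009386 / 1.019116 = 0.9691 × 0.990453
F = 0.9598 CHF per USD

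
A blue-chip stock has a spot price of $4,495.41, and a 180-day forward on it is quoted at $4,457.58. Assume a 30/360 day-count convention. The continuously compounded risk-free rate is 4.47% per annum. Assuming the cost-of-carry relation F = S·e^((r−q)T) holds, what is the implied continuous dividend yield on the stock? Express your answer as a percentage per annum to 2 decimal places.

From F = S·e^((r−q)T): (r − q) = ln(F/S)/T
ln(4457.58/4495.41) = ln(0.991585) = -0.008451
(r − q) = -0.008451 / (180/360) = -0.016902
q = r − ln(F/S)/T = 0.0447 + 0.016902 = 0.061602
q = 6.16%

6.16%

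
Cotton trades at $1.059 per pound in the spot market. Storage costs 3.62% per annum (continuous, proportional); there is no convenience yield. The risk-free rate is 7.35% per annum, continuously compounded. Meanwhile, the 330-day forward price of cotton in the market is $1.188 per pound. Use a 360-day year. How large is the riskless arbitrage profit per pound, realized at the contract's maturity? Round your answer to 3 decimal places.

Fair forward: F* = S·e^(carry·T), with carry = (r + u) = 0.0735 + 0.0362 = 0.1097
F* = 1.059 · e^(0.1097 × 330/360) = 1.059 · e^0.100558 = 1.059 × 1.105788 = $1.1710
Market $1.188 > fair $1.1710: forward overpriced → cash-and-carry (buy spot, short the forward).
At maturity, profit = |F_mkt − F*| = |1.188 − 1.1710| = $0.017 per pound

$0.017 per pound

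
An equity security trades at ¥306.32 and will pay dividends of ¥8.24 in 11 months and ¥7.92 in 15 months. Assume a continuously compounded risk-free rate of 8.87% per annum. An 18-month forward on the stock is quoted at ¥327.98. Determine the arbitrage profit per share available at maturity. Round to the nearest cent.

PV(dividends) I = 8.24·e^(−0.0887·11/12) + 7.92·e^(−0.0887·15/12) = 14.6853
Fair forward F* = (S − I)·e^(rT) = (306.32 − 14.6853)·e^0.133050 = 291.6347 × 1.142307 = 333.1364
Market ¥327.98 < fair 333.1364: forward underpriced → reverse cash-and-carry (short the stock, invest proceeds at r, pay the dividends, go long the forward).
Profit at T = |F_mkt − F*| = |327.98 − 333.1364| = ¥5.16 per share

¥5.16 per share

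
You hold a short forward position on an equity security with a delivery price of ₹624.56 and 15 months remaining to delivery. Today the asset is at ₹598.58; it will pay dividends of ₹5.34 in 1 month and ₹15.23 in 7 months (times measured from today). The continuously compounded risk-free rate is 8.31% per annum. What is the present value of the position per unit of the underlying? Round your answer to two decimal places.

-₹15.83

PV(remaining dividends) I = 5.34·e^(−0.0831·1/12) + 15.23·e^(−0.0831·7/12) = 19.8125
Current forward F = (S − I)·e^(rT) = (598.58 − 19.8125)·e^(0.0831·15/12) = 578.7675 × 1.109462 = 642.1205
Value (long) = (F − K)·e^(−rT) = (642.1205 − 624.56) × 0.901338 = 15.8279
Short position value = −(long value) = -₹15.83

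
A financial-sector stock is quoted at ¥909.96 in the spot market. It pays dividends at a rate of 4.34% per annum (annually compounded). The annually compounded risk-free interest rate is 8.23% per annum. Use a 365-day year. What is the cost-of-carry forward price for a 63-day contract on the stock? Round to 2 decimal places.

F = S · (1+r)^T / (1+q)^T
= 909.96 × 1.013744 / 1.007360 = 909.96 × 1.006337
F = ¥915.73

¥915.73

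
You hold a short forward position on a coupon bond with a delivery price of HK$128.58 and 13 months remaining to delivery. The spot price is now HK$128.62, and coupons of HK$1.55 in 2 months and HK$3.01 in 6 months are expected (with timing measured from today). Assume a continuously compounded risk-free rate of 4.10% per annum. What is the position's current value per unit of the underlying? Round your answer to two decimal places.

-HK$1.14

PV(remaining coupons) I = 1.55·e^(−0.0410·2/12) + 3.01·e^(−0.0410·6/12) = 4.4884
Current forward F = (S − I)·e^(rT) = (128.62 − 4.4884)·e^(0.0410·13/12) = 124.1316 × 1.045418 = 129.7694
Value (long) = (F − K)·e^(−rT) = (129.7694 − 128.58) × 0.956555 = 1.1377
Short position value = −(long value) = -HK$1.14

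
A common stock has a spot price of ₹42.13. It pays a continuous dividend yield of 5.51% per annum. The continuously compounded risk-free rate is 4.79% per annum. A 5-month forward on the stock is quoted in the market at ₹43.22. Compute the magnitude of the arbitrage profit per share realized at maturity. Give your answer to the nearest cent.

Fair forward: F* = S·e^(carry·T), with carry = (r − q) = 0.0479 − 0.0551 = -0.0072
F* = 42.13 · e^(-0.0072 × 5/12) = 42.13 · e^-0.003000 = 42.13 × 0.997004 = ₹42.0038
Market ₹43.22 > fair ₹42.0038: forward overpriced → cash-and-carry (buy spot, short the forward).
At maturity, profit = |F_mkt − F*| = |43.22 − 42.0038| = ₹1.22 per share

₹1.22 per share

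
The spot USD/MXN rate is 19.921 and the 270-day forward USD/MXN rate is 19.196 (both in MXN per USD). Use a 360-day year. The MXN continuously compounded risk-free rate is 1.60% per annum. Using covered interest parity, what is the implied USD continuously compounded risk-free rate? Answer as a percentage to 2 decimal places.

6.54%

F = S·e^((r_MXN − r_USD)T) ⇒ r_USD = r_MXN − ln(F/S)/T
ln(19.196/19.921) = -0.037073; /(270/360) = -0.049431
r_USD = 0.0160 + 0.049431 = 0.065431
r_USD = 6.54%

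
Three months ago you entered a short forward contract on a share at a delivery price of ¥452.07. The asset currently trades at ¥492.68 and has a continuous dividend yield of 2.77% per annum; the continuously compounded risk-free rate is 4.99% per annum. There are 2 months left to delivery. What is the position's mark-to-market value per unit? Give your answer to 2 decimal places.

Current fair forward for the remaining 2 months: F = S·e^((r − q)·T), (r − q) = 0.0499 − 0.0277 = 0.0222
F = 492.68 · e^(0.0222 × 2/12) = 492.68 × 1.003707 = 494.5064
Value of long forward = (F − K)·e^(−rT) = (494.5064 − 452.07) · e^(−0.0499·2/12)
= 42.4364 × 0.991718 = 42.08
Short position value = −(long value) = -¥42.08

-¥42.08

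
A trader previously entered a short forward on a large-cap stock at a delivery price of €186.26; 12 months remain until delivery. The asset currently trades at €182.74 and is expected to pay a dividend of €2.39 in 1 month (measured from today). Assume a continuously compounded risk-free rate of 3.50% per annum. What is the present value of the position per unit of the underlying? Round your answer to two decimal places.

-€0.50

PV(remaining dividends) I = 2.39·e^(−0.0350·1/12) = 2.3830
Current forward F = (S − I)·e^(rT) = (182.74 − 2.3830)·e^(0.0350·12/12) = 180.3570 × 1.035620 = 186.7813
Value (long) = (F − K)·e^(−rT) = (186.7813 − 186.26) × 0.965605 = 0.5034
Short position value = −(long value) = -€0.50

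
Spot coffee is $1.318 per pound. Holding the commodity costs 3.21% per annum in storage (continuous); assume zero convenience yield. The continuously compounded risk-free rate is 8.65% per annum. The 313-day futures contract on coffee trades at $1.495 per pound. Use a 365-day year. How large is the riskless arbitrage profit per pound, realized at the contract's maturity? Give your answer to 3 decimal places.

$0.036 per pound

Fair futures: F* = S·e^(carry·T), with carry = (r + u) = 0.0865 + 0.0321 = 0.1186
F* = 1.318 · e^(0.1186 × 313/365) = 1.318 · e^0.101704 = 1.318 × 1.107056 = $1.4591
Market $1.495 > fair $1.4591: forward overpriced → cash-and-carry (buy spot, short the forward).
At maturity, profit = |F_mkt − F*| = |1.495 − 1.4591| = $0.036 per pound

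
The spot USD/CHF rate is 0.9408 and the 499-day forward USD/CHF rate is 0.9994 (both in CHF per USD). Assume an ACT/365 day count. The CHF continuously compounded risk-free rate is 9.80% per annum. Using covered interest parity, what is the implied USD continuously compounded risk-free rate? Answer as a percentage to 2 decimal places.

5.38%

F = S·e^((r_CHF − r_USD)T) ⇒ r_USD = r_CHF − ln(F/S)/T
ln(0.9994/0.9408) = 0.060425; /(499/365) = 0.044199
r_USD = 0.0980 − 0.044199 = 0.053801
r_USD = 5.38%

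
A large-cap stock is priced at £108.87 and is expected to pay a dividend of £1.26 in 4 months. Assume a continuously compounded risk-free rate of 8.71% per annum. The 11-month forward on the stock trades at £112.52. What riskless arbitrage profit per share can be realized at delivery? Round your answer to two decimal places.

PV(dividends) I = 1.26·e^(−0.0871·4/12) = 1.2239
Fair forward F* = (S − I)·e^(rT) = (108.87 − 1.2239)·e^0.079842 = 107.6461 × 1.083116 = 116.5932
Market £112.52 < fair 116.5932: forward underpriced → reverse cash-and-carry (short the stock, invest proceeds at r, pay the dividends, go long the forward).
Profit at T = |F_mkt − F*| = |112.52 − 116.5932| = £4.07 per share

£4.07 per share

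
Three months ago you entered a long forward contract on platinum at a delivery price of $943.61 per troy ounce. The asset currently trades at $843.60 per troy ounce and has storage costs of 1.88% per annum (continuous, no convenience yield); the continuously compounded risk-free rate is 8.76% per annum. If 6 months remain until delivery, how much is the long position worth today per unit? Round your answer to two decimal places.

Current fair forward for the remaining 6 months: F = S·e^((r + u)·T), (r + u) = 0.0876 + 0.0188 = 0.1064
F = 843.60 · e^(0.1064 × 6/12) = 843.60 × 1.054641 = 889.6951
Value of long forward = (F − K)·e^(−rT) = (889.6951 − 943.61) · e^(−0.0876·6/12)
= -53.9149 × 0.957145 = -51.60

-$51.60 per troy ounce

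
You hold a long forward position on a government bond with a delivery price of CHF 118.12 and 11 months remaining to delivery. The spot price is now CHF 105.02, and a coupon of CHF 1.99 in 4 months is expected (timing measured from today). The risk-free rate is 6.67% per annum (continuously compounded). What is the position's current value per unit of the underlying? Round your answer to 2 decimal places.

-CHF 8.04

PV(remaining coupons) I = 1.99·e^(−0.0667·4/12) = 1.9462
Current forward F = (S − I)·e^(rT) = (105.02 − 1.9462)·e^(0.0667·11/12) = 103.0738 × 1.063050 = 109.5726
Value (long) = (F − K)·e^(−rT) = (109.5726 − 118.12) × 0.940690 = -8.0405
Value = -CHF 8.04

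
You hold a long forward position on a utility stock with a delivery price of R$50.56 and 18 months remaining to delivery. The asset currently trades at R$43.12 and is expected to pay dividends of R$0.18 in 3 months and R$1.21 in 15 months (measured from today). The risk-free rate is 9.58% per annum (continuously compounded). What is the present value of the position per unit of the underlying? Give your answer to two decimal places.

PV(remaining dividends) I = 0.18·e^(−0.0958·3/12) + 1.21·e^(−0.0958·15/12) = 1.2492
Current forward F = (S − I)·e^(rT) = (43.12 − 1.2492)·e^(0.0958·18/12) = 41.8708 × 1.154538 = 48.3414
Value (long) = (F − K)·e^(−rT) = (48.3414 − 50.56) × 0.866148 = -1.9216
Value = -R$1.92

-R$1.92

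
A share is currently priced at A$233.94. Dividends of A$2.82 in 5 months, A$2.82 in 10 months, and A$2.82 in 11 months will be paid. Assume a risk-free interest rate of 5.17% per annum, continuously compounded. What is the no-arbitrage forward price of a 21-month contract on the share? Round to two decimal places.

A$247.17

PV(dividends) I = 2.82·e^(−0.0517·5/12) + 2.82·e^(−0.0517·10/12) + 2.82·e^(−0.0517·11/12)
I = 2.7599 + 2.7011 + 2.6895 = 8.1505
F = (S − I)·e^(rT) = (233.94 − 8.1505) · e^(0.0517·21/12)
= 225.7895 · e^0.090475 = 225.7895 × 1.094694 = A$247.17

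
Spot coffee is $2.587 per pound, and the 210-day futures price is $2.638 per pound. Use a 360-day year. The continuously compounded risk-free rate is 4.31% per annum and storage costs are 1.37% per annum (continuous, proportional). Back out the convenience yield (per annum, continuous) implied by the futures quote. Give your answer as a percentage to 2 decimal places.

F = S·e^((r+u−y)T) ⇒ (r+u−y) = ln(F/S)/T
ln(2.638/2.587) = 0.019522; /T ⇒ 0.033466
y = r + u − ln(F/S)/T = 0.0431 + 0.0137 − 0.033466 = 0.023334
y = 2.33%

2.33%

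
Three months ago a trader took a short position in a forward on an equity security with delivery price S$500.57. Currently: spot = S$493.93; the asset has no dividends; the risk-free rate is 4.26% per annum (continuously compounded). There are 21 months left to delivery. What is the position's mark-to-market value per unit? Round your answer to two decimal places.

Current fair forward for the remaining 21 months: F = S·e^(r·T), r = 0.0426
F = 493.93 · e^(0.0426 × 21/12) = 493.93 × 1.077399 = 532.1597
Value of long forward = (F − K)·e^(−rT) = (532.1597 − 500.57) · e^(−0.0426·21/12)
= 31.5897 × 0.928161 = 29.32
Short position value = −(long value) = -S$29.32

-S$29.32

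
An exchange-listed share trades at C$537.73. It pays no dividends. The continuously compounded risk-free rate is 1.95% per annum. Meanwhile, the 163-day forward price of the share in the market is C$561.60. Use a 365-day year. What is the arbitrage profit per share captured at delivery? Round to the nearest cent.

Fair forward: F* = S·e^(carry·T), with carry = r = 0.0195
F* = 537.73 · e^(0.0195 × 163/365) = 537.73 · e^0.008708 = 537.73 × 1.008746 = C$542.4330
Market C$561.60 > fair C$542.4330: forward overpriced → cash-and-carry (buy spot, short the forward).
At maturity, profit = |F_mkt − F*| = |561.60 − 542.4330| = C$19.17 per share

C$19.17 per share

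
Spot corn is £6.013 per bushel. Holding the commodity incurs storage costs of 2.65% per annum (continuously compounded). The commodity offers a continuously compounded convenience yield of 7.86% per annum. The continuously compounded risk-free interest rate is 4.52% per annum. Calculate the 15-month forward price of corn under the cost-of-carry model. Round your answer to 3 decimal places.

Net carry = r + u − y = 0.0452 + 0.0265 − 0.0786 = -0.0069
F = S·e^((r+u−y)T) = 6.013 · e^(-0.0069 × 15/12) = 6.013 · e^-0.008625
= 6.013 × 0.991412 = £5.961 per bushel

£5.961 per bushel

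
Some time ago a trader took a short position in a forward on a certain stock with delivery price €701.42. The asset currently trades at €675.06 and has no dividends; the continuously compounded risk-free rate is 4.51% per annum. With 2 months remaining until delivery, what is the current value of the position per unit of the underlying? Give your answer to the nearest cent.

Current fair forward for the remaining 2 months: F = S·e^(r·T), r = 0.0451
F = 675.06 · e^(0.0451 × 2/12) = 675.06 × 1.007545 = 680.1533
Value of long forward = (F − K)·e^(−rT) = (680.1533 − 701.42) · e^(−0.0451·2/12)
= -21.2667 × 0.992512 = -21.11
Short position value = −(long value) = €21.11

€21.11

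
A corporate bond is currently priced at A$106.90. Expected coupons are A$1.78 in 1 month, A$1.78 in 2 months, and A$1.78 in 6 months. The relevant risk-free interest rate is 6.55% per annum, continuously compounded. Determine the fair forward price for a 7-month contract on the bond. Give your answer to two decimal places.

A$105.61

PV(coupons) I = 1.78·e^(−0.0655·1/12) + 1.78·e^(−0.0655·2/12) + 1.78·e^(−0.0655·6/12)
I = 1.7703 + 1.7607 + 1.7226 = 5.2536
F = (S − I)·e^(rT) = (106.90 − 5.2536) · e^(0.0655·7/12)
= 101.6464 · e^0.038208 = 101.6464 × 1.038947 = A$105.61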